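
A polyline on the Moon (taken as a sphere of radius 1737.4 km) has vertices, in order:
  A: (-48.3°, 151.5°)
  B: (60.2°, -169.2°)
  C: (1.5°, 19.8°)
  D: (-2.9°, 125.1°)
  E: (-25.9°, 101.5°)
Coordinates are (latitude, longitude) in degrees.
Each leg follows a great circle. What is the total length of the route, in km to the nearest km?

Leg A→B: central angle 1.9737 rad, distance 3429.1 km.
Leg B→C: central angle 2.0578 rad, distance 3575.2 km.
Leg C→D: central angle 1.8388 rad, distance 3194.7 km.
Leg D→E: central angle 0.5635 rad, distance 979.1 km.
Total: 3429.1 + 3575.2 + 3194.7 + 979.1 ≈ 11178 km.

11178 km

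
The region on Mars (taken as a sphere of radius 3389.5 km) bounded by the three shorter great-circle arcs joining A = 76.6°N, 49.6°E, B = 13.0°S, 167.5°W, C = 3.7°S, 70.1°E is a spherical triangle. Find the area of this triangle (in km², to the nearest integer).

29085512 km²

Side lengths (central angles): a = 2.1019, b = 1.4163, c = 1.9811 rad; semiperimeter s = 2.7497.
By l'Huilier's theorem, tan(E/4) = √[tan(s/2) tan((s−a)/2) tan((s−b)/2) tan((s−c)/2)], giving spherical excess E = 2.5317 rad.
Area = E·R² = 2.5317 × (3389.5)² ≈ 29085512 km².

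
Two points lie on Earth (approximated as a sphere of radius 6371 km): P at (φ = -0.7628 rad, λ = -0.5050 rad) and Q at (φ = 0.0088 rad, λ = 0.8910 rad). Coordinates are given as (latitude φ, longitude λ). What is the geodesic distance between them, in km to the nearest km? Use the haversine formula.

In radians: φ₁ = -0.7628, φ₂ = 0.0088, Δλ = 79.985° = 1.3960 rad.
Haversine: a = sin²(Δφ/2) + cos φ₁ cos φ₂ sin²(Δλ/2) = 0.1416 + (0.7229)(1.0000)(0.4130) = 0.44018.
Central angle c = 2·arcsin(√a) = 1.45088 rad.
Distance = R·c = 6371 × 1.4509 ≈ 9244 km.

9244 km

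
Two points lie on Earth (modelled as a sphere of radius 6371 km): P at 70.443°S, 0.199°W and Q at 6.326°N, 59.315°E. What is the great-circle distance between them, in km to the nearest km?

In radians: φ₁ = -1.2295, φ₂ = 0.1104, Δλ = 59.514° = 1.0387 rad.
cos c = sin φ₁ sin φ₂ + cos φ₁ cos φ₂ cos Δλ = (-0.9423)(0.1102) + (0.3347)(0.9939)(0.5073) = 0.06496,
so c = arccos(0.06496) = 1.50579 rad.
Distance = R·c = 6371 × 1.5058 ≈ 9593 km.

9593 km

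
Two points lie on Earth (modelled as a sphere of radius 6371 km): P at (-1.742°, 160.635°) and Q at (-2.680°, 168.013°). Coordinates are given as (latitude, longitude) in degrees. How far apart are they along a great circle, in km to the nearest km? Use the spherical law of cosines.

826 km

Let φ₁ = -0.0304 rad, φ₂ = -0.0468 rad, and Δλ = 0.1288 rad.
cos c = sin φ₁ sin φ₂ + cos φ₁ cos φ₂ cos Δλ = (-0.0304)(-0.0468) + (0.9995)(0.9989)(0.9917) = 0.99160,
so c = arccos(0.99160) = 0.12971 rad.
Distance = R·c = 6371 × 0.1297 ≈ 826 km.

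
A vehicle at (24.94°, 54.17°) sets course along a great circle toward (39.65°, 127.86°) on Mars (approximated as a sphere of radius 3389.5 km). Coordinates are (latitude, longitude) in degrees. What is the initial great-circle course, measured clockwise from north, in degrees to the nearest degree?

57°

With φ₁ = 0.4353, φ₂ = 0.6920, Δλ = 1.2861 rad, the forward-azimuth formula gives
θ = atan2( sin Δλ cos φ₂ , cos φ₁ sin φ₂ − sin φ₁ cos φ₂ cos Δλ ) = atan2(0.7390, 0.4874) = 56.59°.
So the initial bearing is 57°.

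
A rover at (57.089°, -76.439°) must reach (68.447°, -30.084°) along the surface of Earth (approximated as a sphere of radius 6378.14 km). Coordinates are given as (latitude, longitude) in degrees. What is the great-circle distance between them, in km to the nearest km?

2592 km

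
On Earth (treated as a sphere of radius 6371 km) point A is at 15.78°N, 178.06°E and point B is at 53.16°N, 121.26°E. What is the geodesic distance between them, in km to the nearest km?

6422 km

With latitudes φ₁ = 15.780°, φ₂ = 53.160° and longitude difference Δλ = -56.800°:
Haversine: a = sin²(Δφ/2) + cos φ₁ cos φ₂ sin²(Δλ/2) = 0.1027 + (0.9623)(0.5996)(0.2262) = 0.23321.
Central angle c = 2·arcsin(√a) = 1.00797 rad.
Distance = R·c = 6371 × 1.0080 ≈ 6422 km.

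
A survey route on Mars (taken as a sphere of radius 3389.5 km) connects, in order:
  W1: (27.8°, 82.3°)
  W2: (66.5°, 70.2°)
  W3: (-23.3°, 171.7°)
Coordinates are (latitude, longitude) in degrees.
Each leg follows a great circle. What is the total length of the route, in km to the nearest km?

9184 km

Leg W1→W2: central angle 0.6879 rad, distance 2331.6 km.
Leg W2→W3: central angle 2.0217 rad, distance 6852.5 km.
Total: 2331.6 + 6852.5 ≈ 9184 km.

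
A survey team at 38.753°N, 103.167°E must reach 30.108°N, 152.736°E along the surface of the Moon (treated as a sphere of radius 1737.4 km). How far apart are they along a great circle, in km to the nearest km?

1252 km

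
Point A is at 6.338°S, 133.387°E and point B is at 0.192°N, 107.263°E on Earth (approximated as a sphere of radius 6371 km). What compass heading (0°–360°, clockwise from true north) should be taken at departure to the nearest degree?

283°

Δλ = -26.124° = -0.4559 rad.
y = sin Δλ · cos φ₂ = (-0.4403)(1.0000) = -0.4403
x = cos φ₁ sin φ₂ − sin φ₁ cos φ₂ cos Δλ = (0.9939)(0.0034) − (-0.1104)(1.0000)(0.8978) = 0.1024
θ = atan2(y, x) = -76.90°; adding 360° gives 283°.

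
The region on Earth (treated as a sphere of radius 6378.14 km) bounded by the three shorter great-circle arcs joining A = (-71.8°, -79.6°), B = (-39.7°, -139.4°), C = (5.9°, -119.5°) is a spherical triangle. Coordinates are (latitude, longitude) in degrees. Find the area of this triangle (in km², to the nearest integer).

Side lengths (central angles): a = 0.8580, b = 1.4296, c = 0.7558 rad; semiperimeter s = 1.5217.
By l'Huilier's theorem, tan(E/4) = √[tan(s/2) tan((s−a)/2) tan((s−b)/2) tan((s−c)/2)], giving spherical excess E = 0.3115 rad.
Area = E·R² = 0.3115 × (6378.14)² ≈ 12673644 km².

12673644 km²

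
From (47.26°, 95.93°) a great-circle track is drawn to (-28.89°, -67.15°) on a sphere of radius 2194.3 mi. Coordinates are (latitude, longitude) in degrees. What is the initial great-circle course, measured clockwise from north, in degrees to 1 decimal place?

318.4°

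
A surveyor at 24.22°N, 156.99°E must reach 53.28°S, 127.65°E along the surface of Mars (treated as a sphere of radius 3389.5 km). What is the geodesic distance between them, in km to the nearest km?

With latitudes φ₁ = 24.220°, φ₂ = -53.280° and longitude difference Δλ = -29.340°:
Haversine: a = sin²(Δφ/2) + cos φ₁ cos φ₂ sin²(Δλ/2) = 0.3918 + (0.9120)(0.5979)(0.0641) = 0.42675.
Central angle c = 2·arcsin(√a) = 1.42377 rad.
Distance = R·c = 3389.5 × 1.4238 ≈ 4826 km.

4826 km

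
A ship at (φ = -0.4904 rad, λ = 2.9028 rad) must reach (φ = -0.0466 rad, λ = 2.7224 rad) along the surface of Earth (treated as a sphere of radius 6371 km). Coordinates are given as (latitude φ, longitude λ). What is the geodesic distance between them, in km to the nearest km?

3033 km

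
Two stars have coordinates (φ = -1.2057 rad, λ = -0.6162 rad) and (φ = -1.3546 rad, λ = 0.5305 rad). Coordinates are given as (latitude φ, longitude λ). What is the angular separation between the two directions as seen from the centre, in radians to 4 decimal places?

0.3367 rad

Let φ₁ = -1.2057 rad, φ₂ = -1.3546 rad, and Δλ = 1.1467 rad.
cos c = sin φ₁ sin φ₂ + cos φ₁ cos φ₂ cos Δλ = (-0.9341)(-0.9767) + (0.3570)(0.2145)(0.4115) = 0.94386,
so c = arccos(0.94386) = 0.33667 rad.
So the angular separation is 0.3367 rad.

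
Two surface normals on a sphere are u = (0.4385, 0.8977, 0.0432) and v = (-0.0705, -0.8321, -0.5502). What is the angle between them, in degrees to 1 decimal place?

143.3°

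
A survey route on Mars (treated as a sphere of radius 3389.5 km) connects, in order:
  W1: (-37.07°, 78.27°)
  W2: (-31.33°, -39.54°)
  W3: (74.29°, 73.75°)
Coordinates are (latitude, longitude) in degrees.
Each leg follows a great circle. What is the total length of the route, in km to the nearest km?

12811 km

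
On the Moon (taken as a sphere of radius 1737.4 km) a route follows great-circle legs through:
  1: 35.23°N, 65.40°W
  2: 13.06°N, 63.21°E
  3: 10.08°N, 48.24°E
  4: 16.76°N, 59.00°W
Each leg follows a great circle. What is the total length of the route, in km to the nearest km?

Leg 1→2: central angle 1.9457 rad, distance 3380.5 km.
Leg 2→3: central angle 0.2611 rad, distance 453.7 km.
Leg 3→4: central angle 1.8018 rad, distance 3130.4 km.
Total: 3380.5 + 453.7 + 3130.4 ≈ 6965 km.

6965 km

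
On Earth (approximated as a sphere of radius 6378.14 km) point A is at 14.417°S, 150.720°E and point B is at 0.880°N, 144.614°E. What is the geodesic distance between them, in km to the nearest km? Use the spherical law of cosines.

1831 km

Let φ₁ = -0.2516 rad, φ₂ = 0.0154 rad, and Δλ = -0.1066 rad.
cos c = sin φ₁ sin φ₂ + cos φ₁ cos φ₂ cos Δλ = (-0.2490)(0.0154) + (0.9685)(0.9999)(0.9943) = 0.95908,
so c = arccos(0.95908) = 0.28707 rad.
Distance = R·c = 6378.14 × 0.2871 ≈ 1831 km.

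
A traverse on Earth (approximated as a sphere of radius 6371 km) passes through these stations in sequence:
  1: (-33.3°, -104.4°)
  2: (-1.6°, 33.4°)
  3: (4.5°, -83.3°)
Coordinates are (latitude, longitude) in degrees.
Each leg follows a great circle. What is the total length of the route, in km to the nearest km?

27117 km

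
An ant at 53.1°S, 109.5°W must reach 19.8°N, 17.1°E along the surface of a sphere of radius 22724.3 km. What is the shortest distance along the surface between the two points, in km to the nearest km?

50538 km

Let φ₁ = -0.9268 rad, φ₂ = 0.3456 rad, and Δλ = 2.2096 rad.
Haversine: a = sin²(Δφ/2) + cos φ₁ cos φ₂ sin²(Δλ/2) = 0.3530 + (0.6004)(0.9409)(0.7981) = 0.80385.
Central angle c = 2·arcsin(√a) = 2.22396 rad.
Distance = R·c = 22724.3 × 2.2240 ≈ 50538 km.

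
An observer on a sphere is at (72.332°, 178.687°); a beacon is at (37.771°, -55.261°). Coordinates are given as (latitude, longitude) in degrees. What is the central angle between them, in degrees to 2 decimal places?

63.74°

In radians: φ₁ = 1.2624, φ₂ = 0.6592, Δλ = 126.052° = 2.2000 rad.
Haversine: a = sin²(Δφ/2) + cos φ₁ cos φ₂ sin²(Δλ/2) = 0.0882 + (0.3035)(0.7905)(0.7943) = 0.27879.
Central angle c = 2·arcsin(√a) = 1.11249 rad.
So the angular separation is 63.74°.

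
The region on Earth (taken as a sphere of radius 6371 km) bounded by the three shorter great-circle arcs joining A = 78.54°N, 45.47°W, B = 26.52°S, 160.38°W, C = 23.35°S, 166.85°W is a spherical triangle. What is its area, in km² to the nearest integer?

Side lengths (central angles): a = 0.1164, b = 2.0754, c = 2.1089 rad; semiperimeter s = 2.1503.
By l'Huilier's theorem, tan(E/4) = √[tan(s/2) tan((s−a)/2) tan((s−b)/2) tan((s−c)/2)], giving spherical excess E = 0.1926 rad.
Area = E·R² = 0.1926 × (6371)² ≈ 7818524 km².

7818524 km²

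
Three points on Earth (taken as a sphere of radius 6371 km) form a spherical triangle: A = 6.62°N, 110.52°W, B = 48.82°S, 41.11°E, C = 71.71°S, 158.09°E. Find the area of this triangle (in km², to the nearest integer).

Side lengths (central angles): a = 0.9009, b = 1.6881, c = 2.2946 rad; semiperimeter s = 2.4418.
By l'Huilier's theorem, tan(E/4) = √[tan(s/2) tan((s−a)/2) tan((s−b)/2) tan((s−c)/2)], giving spherical excess E = 1.0868 rad.
Area = E·R² = 1.0868 × (6371)² ≈ 44114447 km².

44114447 km²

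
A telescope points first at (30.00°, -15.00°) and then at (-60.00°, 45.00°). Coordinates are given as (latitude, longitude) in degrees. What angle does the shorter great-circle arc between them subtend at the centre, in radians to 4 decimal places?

Let φ₁ = 0.5236 rad, φ₂ = -1.0472 rad, and Δλ = 1.0472 rad.
Haversine: a = sin²(Δφ/2) + cos φ₁ cos φ₂ sin²(Δλ/2) = 0.5000 + (0.8660)(0.5000)(0.2500) = 0.60825.
Central angle c = 2·arcsin(√a) = 1.78903 rad.
So the angular separation is 1.7890 rad.

1.7890 rad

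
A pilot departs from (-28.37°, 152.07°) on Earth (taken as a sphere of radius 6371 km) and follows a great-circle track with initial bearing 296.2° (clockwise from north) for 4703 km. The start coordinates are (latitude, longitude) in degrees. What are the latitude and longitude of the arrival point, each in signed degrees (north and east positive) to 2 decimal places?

Angular distance δ = d/R = 4703/6371 = 0.73819 rad; initial bearing θ = 5.1697 rad.
sin φ₂ = sin φ₁ cos δ + cos φ₁ sin δ cos θ = (-0.4752)(0.7397) + (0.8799)(0.6729)(0.4415) = -0.0900, so φ₂ = -5.17°.
Δλ = atan2(sin θ sin δ cos φ₁, cos δ − sin φ₁ sin φ₂) = atan2(-0.5313, 0.6969) = -37.320°.
λ₂ = 152.070° − 37.320° = 114.75°.

-5.17°, 114.75°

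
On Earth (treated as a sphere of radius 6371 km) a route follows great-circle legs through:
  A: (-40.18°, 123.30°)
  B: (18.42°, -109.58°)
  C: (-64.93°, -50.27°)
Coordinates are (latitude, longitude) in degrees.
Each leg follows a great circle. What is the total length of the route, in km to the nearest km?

Leg A→B: central angle 2.2670 rad, distance 14443.2 km.
Leg B→C: central angle 1.6519 rad, distance 10524.3 km.
Total: 14443.2 + 10524.3 ≈ 24967 km.

24967 km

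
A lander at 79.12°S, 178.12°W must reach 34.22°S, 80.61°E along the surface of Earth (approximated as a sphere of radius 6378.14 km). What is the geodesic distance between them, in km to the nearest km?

In radians: φ₁ = -1.3809, φ₂ = -0.5973, Δλ = -101.270° = -1.7675 rad.
cos c = sin φ₁ sin φ₂ + cos φ₁ cos φ₂ cos Δλ = (-0.9820)(-0.5624) + (0.1888)(0.8269)(-0.1954) = 0.52176,
so c = arccos(0.52176) = 1.02188 rad.
Distance = R·c = 6378.14 × 1.0219 ≈ 6518 km.

6518 km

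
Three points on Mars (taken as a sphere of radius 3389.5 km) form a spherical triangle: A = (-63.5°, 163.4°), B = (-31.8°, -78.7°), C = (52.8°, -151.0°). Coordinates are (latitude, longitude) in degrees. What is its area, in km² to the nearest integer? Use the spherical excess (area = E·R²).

23208375 km²

Side lengths (central angles): a = 1.8375, b = 2.1224, c = 1.2722 rad; semiperimeter s = 2.6161.
By l'Huilier's theorem, tan(E/4) = √[tan(s/2) tan((s−a)/2) tan((s−b)/2) tan((s−c)/2)], giving spherical excess E = 2.0201 rad.
Area = E·R² = 2.0201 × (3389.5)² ≈ 23208375 km².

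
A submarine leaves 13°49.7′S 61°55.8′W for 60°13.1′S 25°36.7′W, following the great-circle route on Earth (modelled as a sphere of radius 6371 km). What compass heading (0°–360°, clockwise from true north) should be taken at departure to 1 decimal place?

158.5°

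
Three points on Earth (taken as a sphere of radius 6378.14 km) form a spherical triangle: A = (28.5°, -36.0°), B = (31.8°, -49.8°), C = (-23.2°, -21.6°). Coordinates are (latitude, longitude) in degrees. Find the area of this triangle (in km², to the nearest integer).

3741986 km²

Side lengths (central angles): a = 1.0692, b = 0.9343, c = 0.2159 rad; semiperimeter s = 1.1097.
By l'Huilier's theorem, tan(E/4) = √[tan(s/2) tan((s−a)/2) tan((s−b)/2) tan((s−c)/2)], giving spherical excess E = 0.0920 rad.
Area = E·R² = 0.0920 × (6378.14)² ≈ 3741986 km².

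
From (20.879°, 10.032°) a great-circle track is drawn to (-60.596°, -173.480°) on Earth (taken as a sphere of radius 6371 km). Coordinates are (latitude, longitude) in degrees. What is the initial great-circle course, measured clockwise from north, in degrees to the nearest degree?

177°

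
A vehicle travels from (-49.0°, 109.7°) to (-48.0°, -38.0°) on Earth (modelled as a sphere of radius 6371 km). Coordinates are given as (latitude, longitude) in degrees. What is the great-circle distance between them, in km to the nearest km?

In radians: φ₁ = -0.8552, φ₂ = -0.8378, Δλ = -147.700° = -2.5779 rad.
cos c = sin φ₁ sin φ₂ + cos φ₁ cos φ₂ cos Δλ = (-0.7547)(-0.7431) + (0.6561)(0.6691)(-0.8453) = 0.18980,
so c = arccos(0.18980) = 1.37984 rad.
Distance = R·c = 6371 × 1.3798 ≈ 8791 km.

8791 km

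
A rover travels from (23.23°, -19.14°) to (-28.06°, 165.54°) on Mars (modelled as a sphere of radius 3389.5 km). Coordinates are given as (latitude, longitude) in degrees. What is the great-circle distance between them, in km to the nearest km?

In radians: φ₁ = 0.4054, φ₂ = -0.4897, Δλ = -175.320° = -3.0599 rad.
cos c = sin φ₁ sin φ₂ + cos φ₁ cos φ₂ cos Δλ = (0.3944)(-0.4704) + (0.9189)(0.8825)(-0.9967) = -0.99375,
so c = arccos(-0.99375) = 3.02969 rad.
Distance = R·c = 3389.5 × 3.0297 ≈ 10269 km.

10269 km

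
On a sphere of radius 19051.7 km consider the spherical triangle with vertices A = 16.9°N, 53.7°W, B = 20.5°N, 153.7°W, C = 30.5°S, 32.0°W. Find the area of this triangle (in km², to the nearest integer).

Side lengths (central angles): a = 2.2166, b = 0.9040, c = 1.6246 rad; semiperimeter s = 2.3726.
By l'Huilier's theorem, tan(E/4) = √[tan(s/2) tan((s−a)/2) tan((s−b)/2) tan((s−c)/2)], giving spherical excess E = 1.0236 rad.
Area = E·R² = 1.0236 × (19051.7)² ≈ 371527643 km².

371527643 km²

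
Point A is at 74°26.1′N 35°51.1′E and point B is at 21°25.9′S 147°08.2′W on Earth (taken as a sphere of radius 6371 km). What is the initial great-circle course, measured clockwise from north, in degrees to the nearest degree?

3°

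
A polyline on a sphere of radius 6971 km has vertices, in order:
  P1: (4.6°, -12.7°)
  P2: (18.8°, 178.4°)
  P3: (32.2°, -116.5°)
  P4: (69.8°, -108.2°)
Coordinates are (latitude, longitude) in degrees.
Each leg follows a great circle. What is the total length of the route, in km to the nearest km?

30594 km

Leg P1→P2: central angle 2.6908 rad, distance 18757.6 km.
Leg P2→P3: central angle 1.0368 rad, distance 7227.4 km.
Leg P3→P4: central angle 0.6612 rad, distance 4609.5 km.
Total: 18757.6 + 7227.4 + 4609.5 ≈ 30594 km.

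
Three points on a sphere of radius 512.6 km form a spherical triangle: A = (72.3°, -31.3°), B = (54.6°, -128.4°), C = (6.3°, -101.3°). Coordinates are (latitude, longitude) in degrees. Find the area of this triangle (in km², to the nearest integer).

Side lengths (central angles): a = 0.9248, b = 1.3614, c = 0.7155 rad; semiperimeter s = 1.5008.
By l'Huilier's theorem, tan(E/4) = √[tan(s/2) tan((s−a)/2) tan((s−b)/2) tan((s−c)/2)], giving spherical excess E = 0.3566 rad.
Area = E·R² = 0.3566 × (512.6)² ≈ 93696 km².

93696 km²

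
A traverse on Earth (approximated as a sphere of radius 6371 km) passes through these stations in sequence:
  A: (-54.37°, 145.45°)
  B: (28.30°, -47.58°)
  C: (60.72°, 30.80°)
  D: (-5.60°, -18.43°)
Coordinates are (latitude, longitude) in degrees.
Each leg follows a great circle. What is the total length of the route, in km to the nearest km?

Leg A→B: central angle 2.6574 rad, distance 16930.3 km.
Leg B→C: central angle 1.0469 rad, distance 6669.8 km.
Leg C→D: central angle 1.3359 rad, distance 8511.0 km.
Total: 16930.3 + 6669.8 + 8511.0 ≈ 32111 km.

32111 km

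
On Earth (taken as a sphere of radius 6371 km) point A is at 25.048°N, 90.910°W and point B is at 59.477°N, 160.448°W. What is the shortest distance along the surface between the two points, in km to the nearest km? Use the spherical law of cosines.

6482 km

With latitudes φ₁ = 25.048°, φ₂ = 59.477° and longitude difference Δλ = -69.538°:
cos c = sin φ₁ sin φ₂ + cos φ₁ cos φ₂ cos Δλ = (0.4234)(0.8614) + (0.9060)(0.5079)(0.3496) = 0.52556,
so c = arccos(0.52556) = 1.01742 rad.
Distance = R·c = 6371 × 1.0174 ≈ 6482 km.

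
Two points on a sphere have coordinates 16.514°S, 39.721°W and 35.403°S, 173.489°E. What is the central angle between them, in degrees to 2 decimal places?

With latitudes φ₁ = -16.514°, φ₂ = -35.403° and longitude difference Δλ = -146.790°:
Haversine: a = sin²(Δφ/2) + cos φ₁ cos φ₂ sin²(Δλ/2) = 0.0269 + (0.9588)(0.8151)(0.9183) = 0.74458.
Central angle c = 2·arcsin(√a) = 2.08193 rad.
So the angular separation is 119.29°.

119.29°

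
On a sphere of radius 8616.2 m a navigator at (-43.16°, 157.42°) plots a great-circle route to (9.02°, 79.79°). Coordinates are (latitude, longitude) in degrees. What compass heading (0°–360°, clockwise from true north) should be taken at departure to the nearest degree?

285°

Δλ = -77.630° = -1.3549 rad.
y = sin Δλ · cos φ₂ = (-0.9768)(0.9876) = -0.9647
x = cos φ₁ sin φ₂ − sin φ₁ cos φ₂ cos Δλ = (0.7294)(0.1568) − (-0.6840)(0.9876)(0.2142) = 0.2591
θ = atan2(y, x) = -74.97°; adding 360° gives 285°.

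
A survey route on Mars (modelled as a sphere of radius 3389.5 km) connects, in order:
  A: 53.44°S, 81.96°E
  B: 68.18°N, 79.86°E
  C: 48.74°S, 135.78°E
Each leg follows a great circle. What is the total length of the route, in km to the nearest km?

14536 km

Leg A→B: central angle 2.1228 rad, distance 7195.4 km.
Leg B→C: central angle 2.1658 rad, distance 7341.0 km.
Total: 7195.4 + 7341.0 ≈ 14536 km.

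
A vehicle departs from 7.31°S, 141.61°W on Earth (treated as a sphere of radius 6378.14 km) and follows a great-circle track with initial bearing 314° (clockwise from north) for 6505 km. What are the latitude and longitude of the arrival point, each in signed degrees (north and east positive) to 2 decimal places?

Angular distance δ = d/R = 6505/6378.14 = 1.01989 rad; initial bearing θ = 5.4803 rad.
sin φ₂ = sin φ₁ cos δ + cos φ₁ sin δ cos θ = (-0.1272)(0.5235) + (0.9919)(0.8521)(0.6947) = 0.5205, so φ₂ = 31.36°.
Δλ = atan2(sin θ sin δ cos φ₁, cos δ − sin φ₁ sin φ₂) = atan2(-0.6079, 0.5897) = -45.873°.
λ₂ = -141.610° − 45.873° = -187.48° → 172.52° after wrapping to (−180°, 180°].

31.36°, 172.52°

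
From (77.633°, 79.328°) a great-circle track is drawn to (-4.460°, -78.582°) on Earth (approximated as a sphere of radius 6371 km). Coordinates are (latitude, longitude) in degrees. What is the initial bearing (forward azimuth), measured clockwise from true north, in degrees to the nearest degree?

337°

With φ₁ = 1.3550, φ₂ = -0.0778, Δλ = -2.7560 rad, the forward-azimuth formula gives
θ = atan2( sin Δλ cos φ₂ , cos φ₁ sin φ₂ − sin φ₁ cos φ₂ cos Δλ ) = atan2(-0.3749, 0.8857) = -22.94°.
Adding 360° brings this into [0°, 360°): 337°.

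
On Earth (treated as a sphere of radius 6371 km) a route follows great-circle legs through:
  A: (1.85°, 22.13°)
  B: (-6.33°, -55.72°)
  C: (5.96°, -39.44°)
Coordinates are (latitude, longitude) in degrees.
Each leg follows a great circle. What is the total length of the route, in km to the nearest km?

Leg A→B: central angle 1.3638 rad, distance 8688.8 km.
Leg B→C: central angle 0.3556 rad, distance 2265.4 km.
Total: 8688.8 + 2265.4 ≈ 10954 km.

10954 km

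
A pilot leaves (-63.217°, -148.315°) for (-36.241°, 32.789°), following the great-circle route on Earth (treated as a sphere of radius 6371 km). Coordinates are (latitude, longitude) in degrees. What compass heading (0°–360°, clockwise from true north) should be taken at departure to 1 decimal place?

180.9°

With φ₁ = -1.1033, φ₂ = -0.6325, Δλ = -3.1223 rad, the forward-azimuth formula gives
θ = atan2( sin Δλ cos φ₂ , cos φ₁ sin φ₂ − sin φ₁ cos φ₂ cos Δλ ) = atan2(-0.0155, -0.9863) = -179.10°.
Adding 360° brings this into [0°, 360°): 180.9°.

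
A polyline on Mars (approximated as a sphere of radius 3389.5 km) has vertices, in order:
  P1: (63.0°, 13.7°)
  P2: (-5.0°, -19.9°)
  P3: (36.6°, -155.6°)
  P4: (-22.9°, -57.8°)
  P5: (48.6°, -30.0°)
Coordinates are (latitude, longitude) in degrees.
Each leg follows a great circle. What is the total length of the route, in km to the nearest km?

Leg P1→P2: central angle 1.2671 rad, distance 4294.9 km.
Leg P2→P3: central angle 2.2451 rad, distance 7609.7 km.
Leg P3→P4: central angle 1.9096 rad, distance 6472.6 km.
Leg P4→P5: central angle 1.3212 rad, distance 4478.3 km.
Total: 4294.9 + 7609.7 + 6472.6 + 4478.3 ≈ 22856 km.

22856 km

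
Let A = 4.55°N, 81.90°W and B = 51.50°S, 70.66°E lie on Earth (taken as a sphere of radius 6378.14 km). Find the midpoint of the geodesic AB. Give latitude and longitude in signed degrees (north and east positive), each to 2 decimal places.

The central angle between A and B is δ = 2.2304 rad.
With f = 0.5, the slerp weights are sin((1−f)δ)/sin δ = 1.1364 and sin(fδ)/sin δ = 1.1364.
Weighted sum of the unit vectors: (1.1364)·(0.1405,-0.9869,0.0793) + (1.1364)·(0.2062,0.5874,-0.7826) = (0.3939, -0.4540, -0.7992).
Converting back: φ = atan2(z, √(x²+y²)) = -53.05°, λ = atan2(y, x) = -49.06°.

-53.05°, -49.06°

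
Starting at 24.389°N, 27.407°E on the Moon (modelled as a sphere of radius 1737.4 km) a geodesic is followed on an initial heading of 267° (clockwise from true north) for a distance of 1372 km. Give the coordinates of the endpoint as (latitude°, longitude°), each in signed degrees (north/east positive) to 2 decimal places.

14.89°, -19.80°

Angular distance δ = d/R = 1372/1737.4 = 0.78969 rad; initial bearing θ = 4.6600 rad.
sin φ₂ = sin φ₁ cos δ + cos φ₁ sin δ cos θ = (0.4129)(0.7041) + (0.9108)(0.7101)(-0.0523) = 0.2569, so φ₂ = 14.89°.
Δλ = atan2(sin θ sin δ cos φ₁, cos δ − sin φ₁ sin φ₂) = atan2(-0.6459, 0.5980) = -47.204°.
λ₂ = 27.407° − 47.204° = -19.80°.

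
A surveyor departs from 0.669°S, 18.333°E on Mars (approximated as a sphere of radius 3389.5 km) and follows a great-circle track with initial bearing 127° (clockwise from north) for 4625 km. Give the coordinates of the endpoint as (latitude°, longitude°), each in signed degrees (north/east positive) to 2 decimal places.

Angular distance δ = d/R = 4625/3389.5 = 1.36451 rad; initial bearing θ = 2.2166 rad.
sin φ₂ = sin φ₁ cos δ + cos φ₁ sin δ cos θ = (-0.0117)(0.2048) + (0.9999)(0.9788)(-0.6018) = -0.5914, so φ₂ = -36.26°.
Δλ = atan2(sin θ sin δ cos φ₁, cos δ − sin φ₁ sin φ₂) = atan2(0.7816, 0.1979) = 75.791°.
λ₂ = 18.333° + 75.791° = 94.12°.

-36.26°, 94.12°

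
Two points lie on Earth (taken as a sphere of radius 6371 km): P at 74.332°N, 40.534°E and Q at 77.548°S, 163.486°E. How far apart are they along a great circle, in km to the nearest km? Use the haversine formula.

With latitudes φ₁ = 74.332°, φ₂ = -77.548° and longitude difference Δλ = 122.952°:
Haversine: a = sin²(Δφ/2) + cos φ₁ cos φ₂ sin²(Δλ/2) = 0.9410 + (0.2701)(0.2156)(0.7720) = 0.98593.
Central angle c = 2·arcsin(√a) = 2.90383 rad.
Distance = R·c = 6371 × 2.9038 ≈ 18500 km.

18500 km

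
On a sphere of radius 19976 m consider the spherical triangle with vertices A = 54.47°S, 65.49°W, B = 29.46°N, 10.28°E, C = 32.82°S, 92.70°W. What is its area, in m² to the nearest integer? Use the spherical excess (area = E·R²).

Side lengths (central angles): a = 2.0163, b = 0.5045, c = 1.8503 rad; semiperimeter s = 2.1856.
By l'Huilier's theorem, tan(E/4) = √[tan(s/2) tan((s−a)/2) tan((s−b)/2) tan((s−c)/2)], giving spherical excess E = 0.6965 rad.
Area = E·R² = 0.6965 × (19976)² ≈ 277926502 m².

277926502 m²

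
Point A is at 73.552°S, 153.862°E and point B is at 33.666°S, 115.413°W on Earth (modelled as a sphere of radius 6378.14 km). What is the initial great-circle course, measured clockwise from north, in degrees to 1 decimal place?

101.4°

With φ₁ = -1.2837, φ₂ = -0.5876, Δλ = 1.5834 rad, the forward-azimuth formula gives
θ = atan2( sin Δλ cos φ₂ , cos φ₁ sin φ₂ − sin φ₁ cos φ₂ cos Δλ ) = atan2(0.8322, -0.1671) = 101.35°.
So the initial bearing is 101.4°.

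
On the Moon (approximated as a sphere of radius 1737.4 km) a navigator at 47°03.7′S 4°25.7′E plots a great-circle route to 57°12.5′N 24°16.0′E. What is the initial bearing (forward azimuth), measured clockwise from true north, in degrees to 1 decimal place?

11.0°

Δλ = 19.838° = 0.3462 rad.
y = sin Δλ · cos φ₂ = (0.3394)(0.5416) = 0.1838
x = cos φ₁ sin φ₂ − sin φ₁ cos φ₂ cos Δλ = (0.6812)(0.8406) − (-0.7321)(0.5416)(0.9407) = 0.9456
θ = atan2(y, x) = 11.00°, so the bearing is 11.0°.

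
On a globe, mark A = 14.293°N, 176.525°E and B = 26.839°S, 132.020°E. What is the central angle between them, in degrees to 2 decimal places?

Let φ₁ = 0.2495 rad, φ₂ = -0.4684 rad, and Δλ = -0.7768 rad.
Haversine: a = sin²(Δφ/2) + cos φ₁ cos φ₂ sin²(Δλ/2) = 0.1234 + (0.9690)(0.8923)(0.1434) = 0.24740.
Central angle c = 2·arcsin(√a) = 1.04118 rad.
So the angular separation is 59.66°.

59.66°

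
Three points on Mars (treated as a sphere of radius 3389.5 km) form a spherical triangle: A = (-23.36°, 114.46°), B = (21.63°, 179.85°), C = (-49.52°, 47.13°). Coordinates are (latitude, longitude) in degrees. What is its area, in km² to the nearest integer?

4567170 km²

Side lengths (central angles): a = 2.3320, b = 1.0107, c = 1.3600 rad; semiperimeter s = 2.3513.
By l'Huilier's theorem, tan(E/4) = √[tan(s/2) tan((s−a)/2) tan((s−b)/2) tan((s−c)/2)], giving spherical excess E = 0.3975 rad.
Area = E·R² = 0.3975 × (3389.5)² ≈ 4567170 km².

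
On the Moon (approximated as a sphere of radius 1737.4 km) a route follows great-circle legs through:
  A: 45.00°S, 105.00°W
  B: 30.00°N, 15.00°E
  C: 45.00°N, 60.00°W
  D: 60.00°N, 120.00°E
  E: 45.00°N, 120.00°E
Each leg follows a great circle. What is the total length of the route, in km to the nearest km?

8505 km

Leg A→B: central angle 2.2913 rad, distance 3980.8 km.
Leg B→C: central angle 1.0332 rad, distance 1795.1 km.
Leg C→D: central angle 1.3090 rad, distance 2274.3 km.
Leg D→E: central angle 0.2618 rad, distance 454.9 km.
Total: 3980.8 + 1795.1 + 2274.3 + 454.9 ≈ 8505 km.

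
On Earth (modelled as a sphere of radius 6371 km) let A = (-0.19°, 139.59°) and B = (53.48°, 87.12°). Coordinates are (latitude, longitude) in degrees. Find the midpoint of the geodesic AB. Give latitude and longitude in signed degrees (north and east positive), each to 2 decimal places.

29.03°, 120.49°

The central angle between A and B is δ = 1.2027 rad.
With f = 0.5, the slerp weights are sin((1−f)δ)/sin δ = 0.6064 and sin(fδ)/sin δ = 0.6064.
Weighted sum of the unit vectors: (0.6064)·(-0.7614,0.6482,-0.0033) + (0.6064)·(0.0299,0.5944,0.8036) = (-0.4436, 0.7535, 0.4853).
Converting back: φ = atan2(z, √(x²+y²)) = 29.03°, λ = atan2(y, x) = 120.49°.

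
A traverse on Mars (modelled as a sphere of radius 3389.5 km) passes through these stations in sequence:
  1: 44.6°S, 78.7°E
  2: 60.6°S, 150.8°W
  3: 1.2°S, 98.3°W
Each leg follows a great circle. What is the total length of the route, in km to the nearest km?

8216 km

Leg 1→2: central angle 1.1759 rad, distance 3985.7 km.
Leg 2→3: central angle 1.2482 rad, distance 4230.8 km.
Total: 3985.7 + 4230.8 ≈ 8216 km.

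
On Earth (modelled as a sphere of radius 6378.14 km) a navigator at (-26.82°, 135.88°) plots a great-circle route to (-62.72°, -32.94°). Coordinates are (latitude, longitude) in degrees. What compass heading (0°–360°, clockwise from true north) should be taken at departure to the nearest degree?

185°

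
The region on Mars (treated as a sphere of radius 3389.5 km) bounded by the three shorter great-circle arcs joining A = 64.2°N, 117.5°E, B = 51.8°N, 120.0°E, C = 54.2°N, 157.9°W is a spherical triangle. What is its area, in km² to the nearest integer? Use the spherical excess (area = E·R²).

893250 km²

Side lengths (central angles): a = 0.8133, b = 0.7164, c = 0.2176 rad; semiperimeter s = 0.8737.
By l'Huilier's theorem, tan(E/4) = √[tan(s/2) tan((s−a)/2) tan((s−b)/2) tan((s−c)/2)], giving spherical excess E = 0.0778 rad.
Area = E·R² = 0.0778 × (3389.5)² ≈ 893250 km².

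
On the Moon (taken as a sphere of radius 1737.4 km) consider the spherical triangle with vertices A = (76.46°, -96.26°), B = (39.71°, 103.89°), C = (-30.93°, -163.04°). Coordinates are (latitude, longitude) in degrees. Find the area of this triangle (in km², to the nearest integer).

5248055 km²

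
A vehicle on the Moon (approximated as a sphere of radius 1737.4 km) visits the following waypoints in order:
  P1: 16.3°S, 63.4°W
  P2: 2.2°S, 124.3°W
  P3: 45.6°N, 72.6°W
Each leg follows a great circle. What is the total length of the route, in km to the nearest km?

3868 km

Leg P1→P2: central angle 1.0733 rad, distance 1864.8 km.
Leg P2→P3: central angle 1.1528 rad, distance 2003.0 km.
Total: 1864.8 + 2003.0 ≈ 3868 km.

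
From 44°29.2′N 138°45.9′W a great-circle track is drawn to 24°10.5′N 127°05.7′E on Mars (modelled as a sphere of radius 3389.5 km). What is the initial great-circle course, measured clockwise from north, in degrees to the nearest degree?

290°

Δλ = -94.140° = -1.6431 rad.
y = sin Δλ · cos φ₂ = (-0.9974)(0.9123) = -0.9099
x = cos φ₁ sin φ₂ − sin φ₁ cos φ₂ cos Δλ = (0.7134)(0.4095) − (0.7007)(0.9123)(-0.0722) = 0.3383
θ = atan2(y, x) = -69.60°; adding 360° gives 290°.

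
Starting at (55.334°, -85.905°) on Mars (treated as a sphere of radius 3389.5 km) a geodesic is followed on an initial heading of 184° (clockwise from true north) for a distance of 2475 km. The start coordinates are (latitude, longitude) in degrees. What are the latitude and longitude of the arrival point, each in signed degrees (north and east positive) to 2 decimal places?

Angular distance δ = d/R = 2475/3389.5 = 0.73020 rad; initial bearing θ = 3.2114 rad.
sin φ₂ = sin φ₁ cos δ + cos φ₁ sin δ cos θ = (0.8225)(0.7450) + (0.5688)(0.6670)(-0.9976) = 0.2343, so φ₂ = 13.55°.
Δλ = atan2(sin θ sin δ cos φ₁, cos δ − sin φ₁ sin φ₂) = atan2(-0.0265, 0.5523) = -2.743°.
λ₂ = -85.905° − 2.743° = -88.65°.

13.55°, -88.65°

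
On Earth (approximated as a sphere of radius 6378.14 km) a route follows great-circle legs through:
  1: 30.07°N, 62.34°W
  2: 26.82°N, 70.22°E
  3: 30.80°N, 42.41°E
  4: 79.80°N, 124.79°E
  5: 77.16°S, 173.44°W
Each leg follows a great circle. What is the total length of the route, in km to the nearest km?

Leg 1→2: central angle 1.8716 rad, distance 11937.4 km.
Leg 2→3: central angle 0.4298 rad, distance 2741.3 km.
Leg 3→4: central angle 1.0191 rad, distance 6500.1 km.
Leg 4→5: central angle 2.7963 rad, distance 17835.1 km.
Total: 11937.4 + 2741.3 + 6500.1 + 17835.1 ≈ 39014 km.

39014 km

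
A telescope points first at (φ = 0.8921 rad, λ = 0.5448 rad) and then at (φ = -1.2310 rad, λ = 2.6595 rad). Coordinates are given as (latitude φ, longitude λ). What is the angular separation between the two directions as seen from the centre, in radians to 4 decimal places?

Let φ₁ = 0.8921 rad, φ₂ = -1.2310 rad, and Δλ = 2.1147 rad.
Haversine: a = sin²(Δφ/2) + cos φ₁ cos φ₂ sin²(Δλ/2) = 0.7623 + (0.6278)(0.3333)(0.7587) = 0.92108.
Central angle c = 2·arcsin(√a) = 2.57207 rad.
So the angular separation is 2.5721 rad.

2.5721 rad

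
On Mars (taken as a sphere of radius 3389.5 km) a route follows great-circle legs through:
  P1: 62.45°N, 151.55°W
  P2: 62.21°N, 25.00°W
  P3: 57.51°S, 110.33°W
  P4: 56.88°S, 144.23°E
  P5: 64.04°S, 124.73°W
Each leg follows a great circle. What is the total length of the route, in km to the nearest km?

Leg P1→P2: central angle 0.8554 rad, distance 2899.3 km.
Leg P2→P3: central angle 2.3830 rad, distance 8077.2 km.
Leg P3→P4: central angle 0.8914 rad, distance 3021.5 km.
Leg P4→P5: central angle 0.7247 rad, distance 2456.5 km.
Total: 2899.3 + 8077.2 + 3021.5 + 2456.5 ≈ 16454 km.

16454 km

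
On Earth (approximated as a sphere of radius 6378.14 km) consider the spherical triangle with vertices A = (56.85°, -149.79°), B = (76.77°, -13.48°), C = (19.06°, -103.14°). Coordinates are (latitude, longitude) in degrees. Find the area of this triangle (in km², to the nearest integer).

Side lengths (central angles): a = 1.2459, b = 0.8916, c = 0.7604 rad; semiperimeter s = 1.4490.
By l'Huilier's theorem, tan(E/4) = √[tan(s/2) tan((s−a)/2) tan((s−b)/2) tan((s−c)/2)], giving spherical excess E = 0.3835 rad.
Area = E·R² = 0.3835 × (6378.14)² ≈ 15601927 km².

15601927 km²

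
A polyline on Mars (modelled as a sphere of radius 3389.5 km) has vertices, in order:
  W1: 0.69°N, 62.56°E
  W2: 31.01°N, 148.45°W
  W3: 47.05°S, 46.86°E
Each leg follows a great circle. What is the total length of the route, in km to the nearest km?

Leg W1→W2: central angle 2.3867 rad, distance 8089.6 km.
Leg W2→W3: central angle 2.7944 rad, distance 9471.7 km.
Total: 8089.6 + 9471.7 ≈ 17561 km.

17561 km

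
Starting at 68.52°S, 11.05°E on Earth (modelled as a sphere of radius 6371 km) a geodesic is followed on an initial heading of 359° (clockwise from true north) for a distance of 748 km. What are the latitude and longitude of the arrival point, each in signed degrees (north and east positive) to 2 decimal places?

Angular distance δ = d/R = 748/6371 = 0.11741 rad; initial bearing θ = 6.2657 rad.
sin φ₂ = sin φ₁ cos δ + cos φ₁ sin δ cos θ = (-0.9305)(0.9931) + (0.3662)(0.1171)(0.9998) = -0.8813, so φ₂ = -61.79°.
Δλ = atan2(sin θ sin δ cos φ₁, cos δ − sin φ₁ sin φ₂) = atan2(-0.0007, 0.1731) = -0.248°.
λ₂ = 11.050° − 0.248° = 10.80°.

-61.79°, 10.80°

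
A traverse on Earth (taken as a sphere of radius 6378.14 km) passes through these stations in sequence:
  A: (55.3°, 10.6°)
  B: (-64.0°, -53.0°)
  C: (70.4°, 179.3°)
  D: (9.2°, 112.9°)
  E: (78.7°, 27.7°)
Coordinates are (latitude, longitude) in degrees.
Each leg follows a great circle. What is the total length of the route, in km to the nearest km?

Leg A→B: central angle 2.2497 rad, distance 14349.2 km.
Leg B→C: central angle 2.7837 rad, distance 17754.9 km.
Leg C→D: central angle 1.2837 rad, distance 8187.5 km.
Leg D→E: central angle 1.3970 rad, distance 8910.0 km.
Total: 14349.2 + 17754.9 + 8187.5 + 8910.0 ≈ 49202 km.

49202 km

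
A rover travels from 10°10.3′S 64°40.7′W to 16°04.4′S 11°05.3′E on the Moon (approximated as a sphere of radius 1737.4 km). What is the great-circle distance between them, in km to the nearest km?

Let φ₁ = -0.1775 rad, φ₂ = -0.2805 rad, and Δλ = 1.3224 rad.
Haversine: a = sin²(Δφ/2) + cos φ₁ cos φ₂ sin²(Δλ/2) = 0.0027 + (0.9843)(0.9609)(0.3771) = 0.35928.
Central angle c = 2·arcsin(√a) = 1.28550 rad.
Distance = R·c = 1737.4 × 1.2855 ≈ 2233 km.

2233 km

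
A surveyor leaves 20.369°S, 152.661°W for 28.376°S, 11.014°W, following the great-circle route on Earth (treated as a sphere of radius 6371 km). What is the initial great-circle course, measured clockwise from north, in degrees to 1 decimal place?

With φ₁ = -0.3555, φ₂ = -0.4953, Δλ = 2.4722 rad, the forward-azimuth formula gives
θ = atan2( sin Δλ cos φ₂ , cos φ₁ sin φ₂ − sin φ₁ cos φ₂ cos Δλ ) = atan2(0.5459, -0.6857) = 141.47°.
So the initial bearing is 141.5°.

141.5°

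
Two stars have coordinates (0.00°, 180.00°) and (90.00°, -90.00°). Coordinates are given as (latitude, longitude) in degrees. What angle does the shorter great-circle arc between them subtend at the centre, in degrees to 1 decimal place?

90.0°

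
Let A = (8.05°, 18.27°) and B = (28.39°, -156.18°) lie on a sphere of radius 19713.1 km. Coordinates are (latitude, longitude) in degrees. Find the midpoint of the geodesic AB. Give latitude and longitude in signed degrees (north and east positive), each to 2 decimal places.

The central angle between A and B is δ = 2.4988 rad.
With f = 0.5, the slerp weights are sin((1−f)δ)/sin δ = 1.5827 and sin(fδ)/sin δ = 1.5827.
Weighted sum of the unit vectors: (1.5827)·(0.9402,0.3104,0.1400) + (1.5827)·(-0.8048,-0.3553,0.4755) = (0.2144, -0.0710, 0.9742).
Converting back: φ = atan2(z, √(x²+y²)) = 76.95°, λ = atan2(y, x) = -18.34°.

76.95°, -18.34°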